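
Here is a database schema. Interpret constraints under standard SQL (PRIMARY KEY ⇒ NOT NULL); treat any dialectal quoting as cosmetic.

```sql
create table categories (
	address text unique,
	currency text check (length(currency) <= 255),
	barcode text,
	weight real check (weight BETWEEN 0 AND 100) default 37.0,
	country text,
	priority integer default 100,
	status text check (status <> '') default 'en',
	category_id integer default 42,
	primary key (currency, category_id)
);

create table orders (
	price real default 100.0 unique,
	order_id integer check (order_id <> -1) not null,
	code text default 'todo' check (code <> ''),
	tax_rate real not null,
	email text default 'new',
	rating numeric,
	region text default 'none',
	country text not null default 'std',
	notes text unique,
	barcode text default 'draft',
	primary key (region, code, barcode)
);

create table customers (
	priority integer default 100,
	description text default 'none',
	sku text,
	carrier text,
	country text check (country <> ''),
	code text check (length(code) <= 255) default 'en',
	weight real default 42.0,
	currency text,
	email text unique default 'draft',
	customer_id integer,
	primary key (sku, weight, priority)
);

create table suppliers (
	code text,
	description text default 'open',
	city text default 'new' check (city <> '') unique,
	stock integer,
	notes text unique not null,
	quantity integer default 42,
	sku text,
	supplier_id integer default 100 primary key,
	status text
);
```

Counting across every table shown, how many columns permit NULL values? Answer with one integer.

24

categories: 6 nullable (address, barcode, weight, country, priority, status — PK (currency, category_id) and explicit NOT NULL columns excluded).
orders: 4 nullable (price, email, rating, notes — PK (region, code, barcode) and explicit NOT NULL columns excluded).
customers: 7 nullable (description, carrier, country, code, currency, email, customer_id — PK (sku, weight, priority) and explicit NOT NULL columns excluded).
suppliers: 7 nullable (code, description, city, stock, quantity, sku, status — PK (supplier_id) and explicit NOT NULL columns excluded).
Total: 6 + 4 + 7 + 7 = 24.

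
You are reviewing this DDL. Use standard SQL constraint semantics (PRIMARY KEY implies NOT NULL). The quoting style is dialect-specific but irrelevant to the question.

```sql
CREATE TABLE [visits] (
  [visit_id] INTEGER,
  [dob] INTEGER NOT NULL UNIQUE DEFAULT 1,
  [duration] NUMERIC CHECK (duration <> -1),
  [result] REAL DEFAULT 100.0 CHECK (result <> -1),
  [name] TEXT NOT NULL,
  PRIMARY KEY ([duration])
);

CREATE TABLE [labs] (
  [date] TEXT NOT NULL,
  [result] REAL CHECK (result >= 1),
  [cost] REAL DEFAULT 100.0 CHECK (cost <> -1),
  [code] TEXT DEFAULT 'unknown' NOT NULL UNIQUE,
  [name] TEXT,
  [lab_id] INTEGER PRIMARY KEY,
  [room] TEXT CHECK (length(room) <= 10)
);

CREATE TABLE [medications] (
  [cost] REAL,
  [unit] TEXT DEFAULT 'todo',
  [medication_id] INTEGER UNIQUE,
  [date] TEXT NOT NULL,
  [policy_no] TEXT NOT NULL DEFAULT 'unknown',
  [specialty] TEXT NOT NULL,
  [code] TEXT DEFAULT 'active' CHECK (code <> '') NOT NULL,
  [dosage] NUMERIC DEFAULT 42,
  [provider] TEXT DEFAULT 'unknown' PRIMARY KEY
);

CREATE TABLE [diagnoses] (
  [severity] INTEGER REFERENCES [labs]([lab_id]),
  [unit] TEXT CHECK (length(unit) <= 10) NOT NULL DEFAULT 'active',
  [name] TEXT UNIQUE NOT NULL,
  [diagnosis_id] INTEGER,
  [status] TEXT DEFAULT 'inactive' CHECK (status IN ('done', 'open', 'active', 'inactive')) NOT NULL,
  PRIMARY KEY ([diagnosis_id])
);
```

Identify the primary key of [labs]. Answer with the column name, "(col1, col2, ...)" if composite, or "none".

lab_id is declared PRIMARY KEY inline on the column.

lab_id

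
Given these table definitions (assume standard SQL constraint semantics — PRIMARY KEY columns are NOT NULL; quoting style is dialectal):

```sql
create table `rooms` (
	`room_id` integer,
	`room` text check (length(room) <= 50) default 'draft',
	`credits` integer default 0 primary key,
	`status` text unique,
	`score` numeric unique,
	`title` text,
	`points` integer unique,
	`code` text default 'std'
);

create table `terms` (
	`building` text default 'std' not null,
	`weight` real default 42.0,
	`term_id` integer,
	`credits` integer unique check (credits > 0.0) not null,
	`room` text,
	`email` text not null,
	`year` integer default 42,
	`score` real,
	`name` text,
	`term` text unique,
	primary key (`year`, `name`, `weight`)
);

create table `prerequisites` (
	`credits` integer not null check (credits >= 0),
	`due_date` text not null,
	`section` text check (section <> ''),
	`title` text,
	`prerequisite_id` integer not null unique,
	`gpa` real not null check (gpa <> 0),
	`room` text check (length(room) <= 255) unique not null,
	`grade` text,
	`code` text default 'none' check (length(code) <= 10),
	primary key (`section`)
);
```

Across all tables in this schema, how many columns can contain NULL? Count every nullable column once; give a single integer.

14

rooms: 7 nullable (room_id, room, status, score, title, points, code — PK (credits) and explicit NOT NULL columns excluded).
terms: 4 nullable (term_id, room, score, term — PK (year, name, weight) and explicit NOT NULL columns excluded).
prerequisites: 3 nullable (title, grade, code — PK (section) and explicit NOT NULL columns excluded).
Total: 7 + 4 + 3 = 14.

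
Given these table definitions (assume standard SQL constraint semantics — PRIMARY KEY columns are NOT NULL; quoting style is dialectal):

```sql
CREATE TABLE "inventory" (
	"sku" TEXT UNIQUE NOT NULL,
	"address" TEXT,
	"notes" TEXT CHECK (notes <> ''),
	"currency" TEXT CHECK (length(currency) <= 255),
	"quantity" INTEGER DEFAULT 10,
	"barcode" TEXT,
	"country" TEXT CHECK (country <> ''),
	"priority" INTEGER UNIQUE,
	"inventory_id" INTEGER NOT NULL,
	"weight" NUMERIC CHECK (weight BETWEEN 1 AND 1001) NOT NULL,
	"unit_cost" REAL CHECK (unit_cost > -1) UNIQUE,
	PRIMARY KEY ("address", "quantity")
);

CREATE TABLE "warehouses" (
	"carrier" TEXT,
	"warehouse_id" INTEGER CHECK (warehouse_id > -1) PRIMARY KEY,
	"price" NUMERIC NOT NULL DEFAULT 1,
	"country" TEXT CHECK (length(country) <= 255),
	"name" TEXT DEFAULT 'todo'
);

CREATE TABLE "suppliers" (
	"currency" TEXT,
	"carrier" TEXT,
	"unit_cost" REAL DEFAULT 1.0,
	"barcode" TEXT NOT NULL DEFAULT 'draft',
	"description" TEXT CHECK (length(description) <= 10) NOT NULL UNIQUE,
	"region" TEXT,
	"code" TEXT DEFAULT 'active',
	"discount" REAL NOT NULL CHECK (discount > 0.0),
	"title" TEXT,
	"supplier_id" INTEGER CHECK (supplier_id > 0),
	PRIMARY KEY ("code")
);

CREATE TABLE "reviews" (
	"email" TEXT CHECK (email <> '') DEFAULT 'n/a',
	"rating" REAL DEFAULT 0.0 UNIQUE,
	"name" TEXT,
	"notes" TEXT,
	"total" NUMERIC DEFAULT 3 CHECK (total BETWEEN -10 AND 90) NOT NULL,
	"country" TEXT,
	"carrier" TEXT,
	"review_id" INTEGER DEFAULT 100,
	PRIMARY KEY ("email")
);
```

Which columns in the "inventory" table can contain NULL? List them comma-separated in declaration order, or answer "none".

- sku: declared NOT NULL → not nullable.
- address: part of the PRIMARY KEY, which implies NOT NULL → not nullable.
- notes: CHECK does not forbid NULL (a CHECK constraint passes when its expression is NULL) → nullable.
- currency: CHECK does not forbid NULL (a CHECK constraint passes when its expression is NULL) → nullable.
- quantity: part of the PRIMARY KEY, which implies NOT NULL → not nullable.
- barcode: no NOT NULL constraint applies → nullable.
- country: CHECK does not forbid NULL (a CHECK constraint passes when its expression is NULL) → nullable.
- priority: UNIQUE does not imply NOT NULL → nullable.
- inventory_id: declared NOT NULL → not nullable.
- weight: declared NOT NULL → not nullable.
- unit_cost: CHECK does not forbid NULL (a CHECK constraint passes when its expression is NULL) → nullable.

notes, currency, barcode, country, priority, unit_cost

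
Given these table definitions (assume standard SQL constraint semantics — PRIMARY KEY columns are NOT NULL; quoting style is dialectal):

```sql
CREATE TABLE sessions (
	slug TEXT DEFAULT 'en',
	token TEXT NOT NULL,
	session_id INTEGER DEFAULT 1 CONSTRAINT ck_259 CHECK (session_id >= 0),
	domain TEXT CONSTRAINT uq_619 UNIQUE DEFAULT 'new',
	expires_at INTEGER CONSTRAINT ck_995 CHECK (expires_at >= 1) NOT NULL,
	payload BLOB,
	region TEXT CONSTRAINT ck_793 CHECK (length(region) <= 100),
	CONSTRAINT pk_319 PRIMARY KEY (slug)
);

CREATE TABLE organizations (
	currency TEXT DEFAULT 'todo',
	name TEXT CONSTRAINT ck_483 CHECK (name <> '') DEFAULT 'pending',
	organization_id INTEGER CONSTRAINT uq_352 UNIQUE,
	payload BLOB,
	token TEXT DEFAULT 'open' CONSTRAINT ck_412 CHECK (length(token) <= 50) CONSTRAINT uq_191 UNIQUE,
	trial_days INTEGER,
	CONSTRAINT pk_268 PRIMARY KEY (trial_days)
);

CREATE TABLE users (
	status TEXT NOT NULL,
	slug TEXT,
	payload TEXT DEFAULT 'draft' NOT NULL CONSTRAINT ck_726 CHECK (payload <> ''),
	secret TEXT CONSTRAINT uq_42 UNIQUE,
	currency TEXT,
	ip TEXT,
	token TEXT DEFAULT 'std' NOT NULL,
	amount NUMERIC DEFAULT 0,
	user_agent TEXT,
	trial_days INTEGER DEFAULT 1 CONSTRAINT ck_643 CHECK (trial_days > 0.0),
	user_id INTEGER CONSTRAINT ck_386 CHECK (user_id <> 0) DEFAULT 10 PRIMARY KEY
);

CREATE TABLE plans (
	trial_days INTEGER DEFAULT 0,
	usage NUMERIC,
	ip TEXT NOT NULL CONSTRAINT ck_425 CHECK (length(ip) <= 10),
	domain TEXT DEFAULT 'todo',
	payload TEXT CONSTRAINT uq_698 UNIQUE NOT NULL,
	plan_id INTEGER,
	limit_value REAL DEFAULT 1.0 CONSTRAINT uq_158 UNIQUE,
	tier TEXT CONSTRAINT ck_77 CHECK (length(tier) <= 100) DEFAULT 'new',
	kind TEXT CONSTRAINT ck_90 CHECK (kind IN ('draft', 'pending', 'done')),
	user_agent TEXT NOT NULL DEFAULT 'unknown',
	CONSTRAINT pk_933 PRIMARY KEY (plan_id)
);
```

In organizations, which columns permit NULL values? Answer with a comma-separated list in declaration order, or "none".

currency, name, organization_id, payload, token

- currency: DEFAULT only fills an omitted column; an explicit NULL is still allowed → nullable.
- name: CHECK does not forbid NULL (a CHECK constraint passes when its expression is NULL) → nullable.
- organization_id: UNIQUE does not imply NOT NULL → nullable.
- payload: no NOT NULL constraint applies → nullable.
- token: CHECK does not forbid NULL (a CHECK constraint passes when its expression is NULL) → nullable.
- trial_days: part of the PRIMARY KEY, which implies NOT NULL → not nullable.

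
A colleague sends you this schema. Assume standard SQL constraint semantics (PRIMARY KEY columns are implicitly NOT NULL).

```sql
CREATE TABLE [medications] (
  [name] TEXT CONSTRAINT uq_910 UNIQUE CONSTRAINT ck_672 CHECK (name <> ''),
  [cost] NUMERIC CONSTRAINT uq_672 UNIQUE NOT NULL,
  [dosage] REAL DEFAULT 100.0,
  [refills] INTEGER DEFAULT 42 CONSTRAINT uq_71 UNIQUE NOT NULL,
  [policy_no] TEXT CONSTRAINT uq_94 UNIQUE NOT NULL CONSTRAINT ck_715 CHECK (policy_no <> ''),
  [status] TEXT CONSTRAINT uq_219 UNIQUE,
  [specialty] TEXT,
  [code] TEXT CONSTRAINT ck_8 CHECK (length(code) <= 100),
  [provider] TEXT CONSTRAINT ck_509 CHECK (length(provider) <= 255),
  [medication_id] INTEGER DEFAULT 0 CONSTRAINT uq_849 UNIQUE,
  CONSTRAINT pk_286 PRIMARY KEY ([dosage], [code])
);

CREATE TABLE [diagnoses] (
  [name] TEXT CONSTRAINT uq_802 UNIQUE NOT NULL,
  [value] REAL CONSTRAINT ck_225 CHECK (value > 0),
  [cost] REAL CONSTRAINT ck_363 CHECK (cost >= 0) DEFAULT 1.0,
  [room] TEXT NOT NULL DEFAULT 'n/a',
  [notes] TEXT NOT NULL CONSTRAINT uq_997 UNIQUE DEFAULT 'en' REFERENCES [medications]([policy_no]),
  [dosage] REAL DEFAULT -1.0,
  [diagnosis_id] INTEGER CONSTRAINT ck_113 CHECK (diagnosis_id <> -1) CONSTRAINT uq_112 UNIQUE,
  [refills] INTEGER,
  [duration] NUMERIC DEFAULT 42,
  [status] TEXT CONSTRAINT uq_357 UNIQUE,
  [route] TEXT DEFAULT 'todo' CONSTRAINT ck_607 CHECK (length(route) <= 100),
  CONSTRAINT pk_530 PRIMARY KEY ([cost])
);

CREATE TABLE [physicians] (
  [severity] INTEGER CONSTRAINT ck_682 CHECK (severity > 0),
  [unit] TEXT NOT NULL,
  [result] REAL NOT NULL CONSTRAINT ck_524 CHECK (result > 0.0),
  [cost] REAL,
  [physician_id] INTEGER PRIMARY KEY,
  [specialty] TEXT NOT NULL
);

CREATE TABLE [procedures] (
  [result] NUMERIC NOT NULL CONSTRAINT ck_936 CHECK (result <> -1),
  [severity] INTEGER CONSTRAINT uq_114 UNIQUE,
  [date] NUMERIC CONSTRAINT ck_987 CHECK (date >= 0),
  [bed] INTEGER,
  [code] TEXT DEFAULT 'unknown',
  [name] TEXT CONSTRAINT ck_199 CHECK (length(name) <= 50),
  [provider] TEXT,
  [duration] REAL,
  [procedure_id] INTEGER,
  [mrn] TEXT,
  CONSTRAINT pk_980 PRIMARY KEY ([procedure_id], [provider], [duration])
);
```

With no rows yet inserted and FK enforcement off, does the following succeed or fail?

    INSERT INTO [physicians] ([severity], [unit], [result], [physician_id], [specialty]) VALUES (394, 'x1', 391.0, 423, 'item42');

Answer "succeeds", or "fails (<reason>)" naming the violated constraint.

succeeds

NOT NULL columns: physician_id is supplied; result is supplied; specialty is supplied; unit is supplied.
CHECK constraints: 394 satisfies (severity > 0); 391.0 satisfies (result > 0.0).
No constraint is violated.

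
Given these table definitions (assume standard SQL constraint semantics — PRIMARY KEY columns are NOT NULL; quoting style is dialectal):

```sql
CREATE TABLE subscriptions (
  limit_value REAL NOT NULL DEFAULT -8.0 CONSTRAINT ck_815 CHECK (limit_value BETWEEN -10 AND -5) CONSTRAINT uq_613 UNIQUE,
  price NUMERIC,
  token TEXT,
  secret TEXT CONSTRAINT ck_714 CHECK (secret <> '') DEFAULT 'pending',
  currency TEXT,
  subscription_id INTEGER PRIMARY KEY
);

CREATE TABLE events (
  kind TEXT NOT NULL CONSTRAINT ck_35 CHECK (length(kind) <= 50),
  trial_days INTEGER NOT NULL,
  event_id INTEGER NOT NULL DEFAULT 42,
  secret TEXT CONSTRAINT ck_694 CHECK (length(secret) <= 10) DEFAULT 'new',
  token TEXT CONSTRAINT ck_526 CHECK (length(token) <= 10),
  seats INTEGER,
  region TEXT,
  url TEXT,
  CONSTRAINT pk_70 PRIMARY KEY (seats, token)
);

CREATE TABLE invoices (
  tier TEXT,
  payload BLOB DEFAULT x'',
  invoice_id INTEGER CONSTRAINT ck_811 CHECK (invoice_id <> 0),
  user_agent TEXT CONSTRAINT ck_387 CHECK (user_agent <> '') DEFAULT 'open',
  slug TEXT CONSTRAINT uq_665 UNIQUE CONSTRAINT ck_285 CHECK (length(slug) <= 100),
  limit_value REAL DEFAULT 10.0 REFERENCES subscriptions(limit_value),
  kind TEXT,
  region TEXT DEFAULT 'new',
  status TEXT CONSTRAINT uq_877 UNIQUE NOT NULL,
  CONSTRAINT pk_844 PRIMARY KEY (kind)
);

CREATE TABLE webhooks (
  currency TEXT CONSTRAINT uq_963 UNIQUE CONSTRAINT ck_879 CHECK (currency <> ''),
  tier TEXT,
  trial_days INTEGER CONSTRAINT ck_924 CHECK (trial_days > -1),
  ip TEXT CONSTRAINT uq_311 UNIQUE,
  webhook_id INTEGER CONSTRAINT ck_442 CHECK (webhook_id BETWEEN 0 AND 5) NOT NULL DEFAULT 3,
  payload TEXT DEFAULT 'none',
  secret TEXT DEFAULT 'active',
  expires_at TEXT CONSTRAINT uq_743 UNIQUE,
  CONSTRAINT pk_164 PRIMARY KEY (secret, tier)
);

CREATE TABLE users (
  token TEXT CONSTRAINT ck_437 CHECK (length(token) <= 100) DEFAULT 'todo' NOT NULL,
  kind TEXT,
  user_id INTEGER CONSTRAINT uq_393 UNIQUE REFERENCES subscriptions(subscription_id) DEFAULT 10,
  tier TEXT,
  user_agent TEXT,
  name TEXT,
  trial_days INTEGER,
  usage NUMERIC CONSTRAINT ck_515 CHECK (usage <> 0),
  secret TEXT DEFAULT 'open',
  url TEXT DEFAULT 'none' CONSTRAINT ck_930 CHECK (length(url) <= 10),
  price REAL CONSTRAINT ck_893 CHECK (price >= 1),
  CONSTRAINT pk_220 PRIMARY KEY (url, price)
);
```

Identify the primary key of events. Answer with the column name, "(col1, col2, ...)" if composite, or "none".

A table-level PRIMARY KEY clause names 2 columns: seats, token.
This is a composite key — the combination is unique, not each column individually.

(seats, token)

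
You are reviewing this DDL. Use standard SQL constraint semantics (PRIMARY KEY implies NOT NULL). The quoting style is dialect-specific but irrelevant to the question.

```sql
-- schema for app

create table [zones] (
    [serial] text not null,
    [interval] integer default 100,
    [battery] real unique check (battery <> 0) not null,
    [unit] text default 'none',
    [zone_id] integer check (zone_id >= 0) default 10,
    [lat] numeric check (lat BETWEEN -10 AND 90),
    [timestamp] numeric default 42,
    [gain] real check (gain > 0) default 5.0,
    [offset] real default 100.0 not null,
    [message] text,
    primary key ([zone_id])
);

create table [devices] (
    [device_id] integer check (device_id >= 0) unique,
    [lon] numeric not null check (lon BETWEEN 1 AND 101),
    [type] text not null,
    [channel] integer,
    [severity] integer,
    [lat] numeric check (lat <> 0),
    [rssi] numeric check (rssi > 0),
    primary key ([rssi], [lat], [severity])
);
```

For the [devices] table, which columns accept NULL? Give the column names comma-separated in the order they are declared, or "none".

device_id, channel

- device_id: CHECK does not forbid NULL (a CHECK constraint passes when its expression is NULL) → nullable.
- lon: declared NOT NULL → not nullable.
- type: declared NOT NULL → not nullable.
- channel: no NOT NULL constraint applies → nullable.
- severity: part of the PRIMARY KEY, which implies NOT NULL → not nullable.
- lat: part of the PRIMARY KEY, which implies NOT NULL → not nullable.
- rssi: part of the PRIMARY KEY, which implies NOT NULL → not nullable.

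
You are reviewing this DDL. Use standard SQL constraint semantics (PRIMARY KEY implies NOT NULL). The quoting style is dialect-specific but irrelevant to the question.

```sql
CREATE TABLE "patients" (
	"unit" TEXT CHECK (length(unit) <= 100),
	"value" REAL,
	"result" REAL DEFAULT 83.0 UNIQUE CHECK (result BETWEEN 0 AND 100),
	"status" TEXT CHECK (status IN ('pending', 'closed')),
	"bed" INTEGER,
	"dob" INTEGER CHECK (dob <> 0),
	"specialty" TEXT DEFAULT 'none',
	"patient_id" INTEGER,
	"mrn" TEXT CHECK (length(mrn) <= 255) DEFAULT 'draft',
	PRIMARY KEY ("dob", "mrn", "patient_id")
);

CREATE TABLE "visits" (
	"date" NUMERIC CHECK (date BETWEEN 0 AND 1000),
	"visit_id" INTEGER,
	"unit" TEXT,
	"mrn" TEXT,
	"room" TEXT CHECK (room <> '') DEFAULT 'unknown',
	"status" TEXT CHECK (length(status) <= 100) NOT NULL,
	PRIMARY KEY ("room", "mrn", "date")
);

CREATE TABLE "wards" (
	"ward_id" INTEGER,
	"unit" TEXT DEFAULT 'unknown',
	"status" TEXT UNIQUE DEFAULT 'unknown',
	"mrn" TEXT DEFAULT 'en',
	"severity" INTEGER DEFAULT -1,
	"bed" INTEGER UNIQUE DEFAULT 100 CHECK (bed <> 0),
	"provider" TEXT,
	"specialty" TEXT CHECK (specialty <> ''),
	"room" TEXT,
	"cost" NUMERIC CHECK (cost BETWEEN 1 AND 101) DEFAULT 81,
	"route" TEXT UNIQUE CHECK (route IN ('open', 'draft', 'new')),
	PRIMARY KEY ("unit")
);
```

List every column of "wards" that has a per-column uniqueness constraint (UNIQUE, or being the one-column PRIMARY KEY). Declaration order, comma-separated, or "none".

unit, status, bed, route

- ward_id: no UNIQUE or single-column PK constraint.
- unit: single-column PRIMARY KEY → unique.
- status: declared UNIQUE → unique.
- mrn: no UNIQUE or single-column PK constraint.
- severity: no UNIQUE or single-column PK constraint.
- bed: declared UNIQUE → unique.
- provider: no UNIQUE or single-column PK constraint.
- specialty: no UNIQUE or single-column PK constraint.
- room: no UNIQUE or single-column PK constraint.
- cost: no UNIQUE or single-column PK constraint.
- route: declared UNIQUE → unique.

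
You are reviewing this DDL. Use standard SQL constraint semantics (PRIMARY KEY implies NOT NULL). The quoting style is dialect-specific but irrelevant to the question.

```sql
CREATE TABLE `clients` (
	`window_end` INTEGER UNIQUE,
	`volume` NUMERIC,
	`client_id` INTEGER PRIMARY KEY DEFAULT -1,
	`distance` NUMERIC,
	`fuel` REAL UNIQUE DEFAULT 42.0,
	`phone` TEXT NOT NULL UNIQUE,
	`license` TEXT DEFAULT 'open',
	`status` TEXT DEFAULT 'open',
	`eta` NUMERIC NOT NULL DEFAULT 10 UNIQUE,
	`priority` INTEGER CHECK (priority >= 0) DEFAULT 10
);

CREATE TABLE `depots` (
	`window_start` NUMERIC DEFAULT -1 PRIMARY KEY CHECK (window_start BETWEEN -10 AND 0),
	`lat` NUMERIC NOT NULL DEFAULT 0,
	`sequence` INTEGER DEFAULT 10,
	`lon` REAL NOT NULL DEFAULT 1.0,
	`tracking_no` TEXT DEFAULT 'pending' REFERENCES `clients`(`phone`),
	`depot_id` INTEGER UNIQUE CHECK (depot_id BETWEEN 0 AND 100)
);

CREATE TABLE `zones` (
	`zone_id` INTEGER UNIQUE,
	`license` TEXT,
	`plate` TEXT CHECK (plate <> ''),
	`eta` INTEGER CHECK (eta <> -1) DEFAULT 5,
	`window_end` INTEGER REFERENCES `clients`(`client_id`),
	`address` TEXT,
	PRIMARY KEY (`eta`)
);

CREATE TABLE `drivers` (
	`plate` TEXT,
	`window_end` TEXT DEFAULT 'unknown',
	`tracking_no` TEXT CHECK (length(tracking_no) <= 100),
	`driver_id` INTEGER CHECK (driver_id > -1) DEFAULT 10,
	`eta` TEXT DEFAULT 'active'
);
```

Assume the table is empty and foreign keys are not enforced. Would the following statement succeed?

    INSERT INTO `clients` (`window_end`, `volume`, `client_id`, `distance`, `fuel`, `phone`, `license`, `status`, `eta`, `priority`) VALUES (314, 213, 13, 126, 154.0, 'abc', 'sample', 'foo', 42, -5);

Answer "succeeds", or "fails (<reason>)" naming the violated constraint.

fails (CHECK on priority)

The value -5 for priority violates CHECK (priority >= 0).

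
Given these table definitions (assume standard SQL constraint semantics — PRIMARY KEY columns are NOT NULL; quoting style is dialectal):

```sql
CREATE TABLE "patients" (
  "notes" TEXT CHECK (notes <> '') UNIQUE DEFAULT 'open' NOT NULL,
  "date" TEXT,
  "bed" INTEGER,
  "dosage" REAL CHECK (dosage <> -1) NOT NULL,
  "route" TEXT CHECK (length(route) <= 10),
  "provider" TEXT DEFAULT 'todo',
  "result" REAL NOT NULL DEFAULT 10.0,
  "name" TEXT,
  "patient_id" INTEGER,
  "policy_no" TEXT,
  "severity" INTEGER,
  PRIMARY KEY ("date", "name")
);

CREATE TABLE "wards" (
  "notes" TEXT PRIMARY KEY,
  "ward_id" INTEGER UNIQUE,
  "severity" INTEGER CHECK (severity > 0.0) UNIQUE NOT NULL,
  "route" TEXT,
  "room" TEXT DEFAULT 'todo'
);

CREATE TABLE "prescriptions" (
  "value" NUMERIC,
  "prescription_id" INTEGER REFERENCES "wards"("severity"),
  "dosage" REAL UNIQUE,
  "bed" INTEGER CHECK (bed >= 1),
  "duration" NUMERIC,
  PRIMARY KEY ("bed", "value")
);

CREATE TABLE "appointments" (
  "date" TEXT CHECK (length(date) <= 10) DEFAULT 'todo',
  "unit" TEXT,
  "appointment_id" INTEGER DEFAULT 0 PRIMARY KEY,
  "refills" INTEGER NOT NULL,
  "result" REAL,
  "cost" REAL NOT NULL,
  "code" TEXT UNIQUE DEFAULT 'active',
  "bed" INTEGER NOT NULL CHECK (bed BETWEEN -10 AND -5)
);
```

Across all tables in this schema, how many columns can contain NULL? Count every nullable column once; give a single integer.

patients: 6 nullable (bed, route, provider, patient_id, policy_no, severity — PK (date, name) and explicit NOT NULL columns excluded).
wards: 3 nullable (ward_id, route, room — PK (notes) and explicit NOT NULL columns excluded).
prescriptions: 3 nullable (prescription_id, dosage, duration — PK (bed, value) and explicit NOT NULL columns excluded).
appointments: 4 nullable (date, unit, result, code — PK (appointment_id) and explicit NOT NULL columns excluded).
Total: 6 + 3 + 3 + 4 = 16.

16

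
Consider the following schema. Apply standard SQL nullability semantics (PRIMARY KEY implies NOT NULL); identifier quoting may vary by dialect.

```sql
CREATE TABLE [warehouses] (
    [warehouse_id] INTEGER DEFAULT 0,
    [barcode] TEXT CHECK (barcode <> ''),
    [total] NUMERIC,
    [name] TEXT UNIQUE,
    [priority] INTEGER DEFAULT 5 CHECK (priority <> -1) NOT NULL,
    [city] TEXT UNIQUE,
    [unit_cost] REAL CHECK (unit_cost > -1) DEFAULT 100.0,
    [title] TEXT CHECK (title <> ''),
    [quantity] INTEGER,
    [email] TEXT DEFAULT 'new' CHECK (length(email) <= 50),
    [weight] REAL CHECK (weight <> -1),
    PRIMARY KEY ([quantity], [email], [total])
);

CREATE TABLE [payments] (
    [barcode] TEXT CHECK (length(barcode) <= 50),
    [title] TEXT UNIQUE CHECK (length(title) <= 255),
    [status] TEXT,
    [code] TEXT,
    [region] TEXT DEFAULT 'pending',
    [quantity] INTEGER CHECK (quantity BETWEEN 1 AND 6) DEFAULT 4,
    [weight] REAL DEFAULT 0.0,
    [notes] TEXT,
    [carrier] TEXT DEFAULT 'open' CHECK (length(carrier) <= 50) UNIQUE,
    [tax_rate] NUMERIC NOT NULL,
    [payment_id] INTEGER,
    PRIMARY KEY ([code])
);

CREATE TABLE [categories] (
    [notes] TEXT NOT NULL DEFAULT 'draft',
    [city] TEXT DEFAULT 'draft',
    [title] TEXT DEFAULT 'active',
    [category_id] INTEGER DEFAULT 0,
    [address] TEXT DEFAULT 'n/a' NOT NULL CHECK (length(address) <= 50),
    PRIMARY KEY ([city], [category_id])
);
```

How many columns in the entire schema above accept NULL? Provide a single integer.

warehouses: 7 nullable (warehouse_id, barcode, name, city, unit_cost, title, weight — PK (quantity, email, total) and explicit NOT NULL columns excluded).
payments: 9 nullable (barcode, title, status, region, quantity, weight, notes, carrier, payment_id — PK (code) and explicit NOT NULL columns excluded).
categories: 1 nullable (title — PK (city, category_id) and explicit NOT NULL columns excluded).
Total: 7 + 9 + 1 = 17.

17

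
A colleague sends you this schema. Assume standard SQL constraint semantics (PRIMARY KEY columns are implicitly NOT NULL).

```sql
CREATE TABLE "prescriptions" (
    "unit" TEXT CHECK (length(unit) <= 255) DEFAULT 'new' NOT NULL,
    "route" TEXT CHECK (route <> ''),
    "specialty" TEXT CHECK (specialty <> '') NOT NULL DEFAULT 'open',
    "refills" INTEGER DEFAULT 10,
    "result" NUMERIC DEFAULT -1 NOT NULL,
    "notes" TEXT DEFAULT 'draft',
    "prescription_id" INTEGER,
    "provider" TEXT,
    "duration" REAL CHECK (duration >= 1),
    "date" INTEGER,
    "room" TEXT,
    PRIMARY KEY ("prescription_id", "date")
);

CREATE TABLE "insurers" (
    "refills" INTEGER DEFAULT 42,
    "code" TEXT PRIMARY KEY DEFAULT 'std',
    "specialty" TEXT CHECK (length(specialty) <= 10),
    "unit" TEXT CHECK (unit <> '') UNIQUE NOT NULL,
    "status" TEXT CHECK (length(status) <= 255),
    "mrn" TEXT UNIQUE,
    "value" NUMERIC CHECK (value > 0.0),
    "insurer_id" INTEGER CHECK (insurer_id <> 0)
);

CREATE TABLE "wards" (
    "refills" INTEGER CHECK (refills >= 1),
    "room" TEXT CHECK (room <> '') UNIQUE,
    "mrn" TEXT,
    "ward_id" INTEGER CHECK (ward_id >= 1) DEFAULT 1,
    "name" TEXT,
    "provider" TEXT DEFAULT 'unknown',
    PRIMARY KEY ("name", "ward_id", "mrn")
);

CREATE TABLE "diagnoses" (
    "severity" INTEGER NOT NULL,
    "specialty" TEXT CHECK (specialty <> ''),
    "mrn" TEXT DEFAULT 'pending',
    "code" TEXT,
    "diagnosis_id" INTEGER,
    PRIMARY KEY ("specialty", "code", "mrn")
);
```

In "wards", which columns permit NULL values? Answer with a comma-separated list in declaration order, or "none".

refills, room, provider

- refills: CHECK does not forbid NULL (a CHECK constraint passes when its expression is NULL) → nullable.
- room: CHECK does not forbid NULL (a CHECK constraint passes when its expression is NULL) → nullable.
- mrn: part of the PRIMARY KEY, which implies NOT NULL → not nullable.
- ward_id: part of the PRIMARY KEY, which implies NOT NULL → not nullable.
- name: part of the PRIMARY KEY, which implies NOT NULL → not nullable.
- provider: DEFAULT only fills an omitted column; an explicit NULL is still allowed → nullable.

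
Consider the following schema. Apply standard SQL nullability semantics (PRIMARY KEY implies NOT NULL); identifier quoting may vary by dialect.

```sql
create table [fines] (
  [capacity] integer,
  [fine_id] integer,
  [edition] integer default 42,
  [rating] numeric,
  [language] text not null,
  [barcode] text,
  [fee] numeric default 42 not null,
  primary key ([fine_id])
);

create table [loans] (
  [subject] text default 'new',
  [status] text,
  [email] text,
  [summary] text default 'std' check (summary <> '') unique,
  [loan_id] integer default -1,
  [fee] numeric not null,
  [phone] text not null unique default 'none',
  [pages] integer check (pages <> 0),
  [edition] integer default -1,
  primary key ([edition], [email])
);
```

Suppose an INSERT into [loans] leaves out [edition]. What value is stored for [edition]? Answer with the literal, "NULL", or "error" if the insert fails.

-1

edition has an explicit DEFAULT -1.
When the column is omitted from an INSERT, that default is used.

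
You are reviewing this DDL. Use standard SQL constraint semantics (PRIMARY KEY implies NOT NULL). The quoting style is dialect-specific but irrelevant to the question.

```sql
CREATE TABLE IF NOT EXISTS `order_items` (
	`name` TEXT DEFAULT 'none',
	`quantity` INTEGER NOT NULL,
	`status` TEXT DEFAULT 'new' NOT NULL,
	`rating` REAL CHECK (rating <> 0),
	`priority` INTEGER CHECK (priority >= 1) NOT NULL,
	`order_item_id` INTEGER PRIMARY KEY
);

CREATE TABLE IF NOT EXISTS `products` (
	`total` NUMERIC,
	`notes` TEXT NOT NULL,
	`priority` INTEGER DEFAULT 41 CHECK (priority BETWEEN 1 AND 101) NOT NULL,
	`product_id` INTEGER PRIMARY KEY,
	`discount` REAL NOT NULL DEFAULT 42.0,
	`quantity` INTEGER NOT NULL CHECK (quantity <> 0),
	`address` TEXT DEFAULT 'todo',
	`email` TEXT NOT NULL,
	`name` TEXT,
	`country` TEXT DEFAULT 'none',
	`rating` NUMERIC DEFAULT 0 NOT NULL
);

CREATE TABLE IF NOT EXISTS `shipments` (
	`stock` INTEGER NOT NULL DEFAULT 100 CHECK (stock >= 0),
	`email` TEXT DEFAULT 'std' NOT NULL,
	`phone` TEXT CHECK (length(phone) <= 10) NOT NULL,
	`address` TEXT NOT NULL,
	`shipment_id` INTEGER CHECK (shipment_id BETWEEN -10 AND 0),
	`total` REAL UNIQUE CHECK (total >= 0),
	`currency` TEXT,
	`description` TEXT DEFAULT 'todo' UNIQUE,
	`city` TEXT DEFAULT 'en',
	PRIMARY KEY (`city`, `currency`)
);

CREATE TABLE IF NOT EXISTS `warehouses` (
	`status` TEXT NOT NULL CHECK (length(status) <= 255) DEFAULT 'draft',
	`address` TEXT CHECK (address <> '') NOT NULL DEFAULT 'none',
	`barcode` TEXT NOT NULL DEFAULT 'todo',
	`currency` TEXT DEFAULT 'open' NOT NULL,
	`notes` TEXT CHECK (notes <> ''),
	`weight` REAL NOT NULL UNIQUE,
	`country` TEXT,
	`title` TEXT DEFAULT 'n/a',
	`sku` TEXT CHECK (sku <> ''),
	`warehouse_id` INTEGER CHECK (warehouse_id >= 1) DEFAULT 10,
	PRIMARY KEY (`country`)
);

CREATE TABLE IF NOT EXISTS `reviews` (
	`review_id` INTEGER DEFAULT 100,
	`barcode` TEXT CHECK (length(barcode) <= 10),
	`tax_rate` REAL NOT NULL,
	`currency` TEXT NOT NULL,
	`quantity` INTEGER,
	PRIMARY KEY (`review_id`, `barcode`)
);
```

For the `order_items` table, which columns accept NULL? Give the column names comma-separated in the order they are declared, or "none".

- name: DEFAULT only fills an omitted column; an explicit NULL is still allowed → nullable.
- quantity: declared NOT NULL → not nullable.
- status: declared NOT NULL → not nullable.
- rating: CHECK does not forbid NULL (a CHECK constraint passes when its expression is NULL) → nullable.
- priority: declared NOT NULL → not nullable.
- order_item_id: part of the PRIMARY KEY, which implies NOT NULL → not nullable.

name, rating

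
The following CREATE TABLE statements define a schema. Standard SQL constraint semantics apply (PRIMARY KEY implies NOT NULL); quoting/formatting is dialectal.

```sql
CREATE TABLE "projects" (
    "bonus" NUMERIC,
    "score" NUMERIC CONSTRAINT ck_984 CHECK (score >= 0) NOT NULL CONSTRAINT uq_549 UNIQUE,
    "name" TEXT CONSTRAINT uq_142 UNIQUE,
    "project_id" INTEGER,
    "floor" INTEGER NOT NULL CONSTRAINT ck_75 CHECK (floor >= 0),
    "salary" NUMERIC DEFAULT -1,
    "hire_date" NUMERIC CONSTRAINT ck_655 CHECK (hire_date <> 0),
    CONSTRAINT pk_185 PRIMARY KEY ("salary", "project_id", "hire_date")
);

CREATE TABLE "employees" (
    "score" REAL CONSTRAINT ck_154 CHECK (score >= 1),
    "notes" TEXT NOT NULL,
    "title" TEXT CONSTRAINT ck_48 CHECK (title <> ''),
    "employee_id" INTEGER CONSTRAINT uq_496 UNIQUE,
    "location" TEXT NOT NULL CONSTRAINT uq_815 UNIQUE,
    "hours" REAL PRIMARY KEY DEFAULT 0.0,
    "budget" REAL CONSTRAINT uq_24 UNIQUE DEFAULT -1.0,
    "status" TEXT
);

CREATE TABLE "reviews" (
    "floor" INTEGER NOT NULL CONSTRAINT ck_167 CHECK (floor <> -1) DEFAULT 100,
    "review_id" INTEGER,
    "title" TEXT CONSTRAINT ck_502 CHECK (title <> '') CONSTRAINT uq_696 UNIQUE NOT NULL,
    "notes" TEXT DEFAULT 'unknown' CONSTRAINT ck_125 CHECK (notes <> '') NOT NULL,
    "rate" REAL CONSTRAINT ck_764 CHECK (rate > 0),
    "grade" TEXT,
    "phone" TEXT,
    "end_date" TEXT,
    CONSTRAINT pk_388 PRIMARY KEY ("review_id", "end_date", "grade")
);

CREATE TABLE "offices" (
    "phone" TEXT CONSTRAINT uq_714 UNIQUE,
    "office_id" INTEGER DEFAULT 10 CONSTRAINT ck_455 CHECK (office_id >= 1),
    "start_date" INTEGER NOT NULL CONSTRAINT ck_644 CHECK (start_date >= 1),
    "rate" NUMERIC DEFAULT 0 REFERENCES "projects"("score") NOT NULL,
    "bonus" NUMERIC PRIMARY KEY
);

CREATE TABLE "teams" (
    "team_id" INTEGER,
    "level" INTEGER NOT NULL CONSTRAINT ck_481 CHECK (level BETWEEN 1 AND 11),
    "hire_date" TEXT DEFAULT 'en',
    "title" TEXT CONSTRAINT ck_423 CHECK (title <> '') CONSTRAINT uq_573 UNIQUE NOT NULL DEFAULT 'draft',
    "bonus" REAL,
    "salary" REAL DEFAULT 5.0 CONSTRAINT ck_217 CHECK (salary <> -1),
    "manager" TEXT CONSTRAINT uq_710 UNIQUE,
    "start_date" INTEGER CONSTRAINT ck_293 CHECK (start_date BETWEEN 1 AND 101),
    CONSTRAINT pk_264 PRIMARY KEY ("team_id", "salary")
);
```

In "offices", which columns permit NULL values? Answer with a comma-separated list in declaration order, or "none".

phone, office_id

- phone: UNIQUE does not imply NOT NULL → nullable.
- office_id: CHECK does not forbid NULL (a CHECK constraint passes when its expression is NULL) → nullable.
- start_date: declared NOT NULL → not nullable.
- rate: declared NOT NULL → not nullable.
- bonus: part of the PRIMARY KEY, which implies NOT NULL → not nullable.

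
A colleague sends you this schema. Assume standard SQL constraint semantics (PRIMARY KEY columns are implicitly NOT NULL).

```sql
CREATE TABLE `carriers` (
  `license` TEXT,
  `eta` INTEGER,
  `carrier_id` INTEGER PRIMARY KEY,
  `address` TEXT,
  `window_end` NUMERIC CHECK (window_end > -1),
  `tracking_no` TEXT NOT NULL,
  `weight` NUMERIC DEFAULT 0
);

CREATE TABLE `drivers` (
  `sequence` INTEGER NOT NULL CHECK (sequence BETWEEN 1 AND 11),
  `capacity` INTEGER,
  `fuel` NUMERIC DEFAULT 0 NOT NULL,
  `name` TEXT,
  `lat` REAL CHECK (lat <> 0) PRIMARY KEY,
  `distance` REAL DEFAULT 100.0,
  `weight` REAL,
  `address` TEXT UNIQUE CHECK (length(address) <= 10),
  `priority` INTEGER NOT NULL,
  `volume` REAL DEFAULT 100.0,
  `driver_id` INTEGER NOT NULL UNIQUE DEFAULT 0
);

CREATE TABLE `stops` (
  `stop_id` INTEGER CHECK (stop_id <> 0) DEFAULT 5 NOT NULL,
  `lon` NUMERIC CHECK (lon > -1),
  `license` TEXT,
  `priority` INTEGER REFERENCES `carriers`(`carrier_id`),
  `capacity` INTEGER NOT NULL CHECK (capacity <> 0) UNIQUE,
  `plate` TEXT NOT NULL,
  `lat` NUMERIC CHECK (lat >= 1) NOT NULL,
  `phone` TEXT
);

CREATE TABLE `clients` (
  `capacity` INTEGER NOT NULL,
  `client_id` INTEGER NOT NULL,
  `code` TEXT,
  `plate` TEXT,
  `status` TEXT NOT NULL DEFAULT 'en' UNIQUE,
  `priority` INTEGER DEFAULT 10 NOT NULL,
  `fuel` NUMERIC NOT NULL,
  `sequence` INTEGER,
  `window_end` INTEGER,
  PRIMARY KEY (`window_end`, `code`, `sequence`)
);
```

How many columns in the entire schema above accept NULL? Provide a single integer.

carriers: 5 nullable (license, eta, address, window_end, weight — PK (carrier_id) and explicit NOT NULL columns excluded).
drivers: 6 nullable (capacity, name, distance, weight, address, volume — PK (lat) and explicit NOT NULL columns excluded).
stops: 4 nullable (lon, license, priority, phone — PK none and explicit NOT NULL columns excluded).
clients: 1 nullable (plate — PK (window_end, code, sequence) and explicit NOT NULL columns excluded).
Total: 5 + 6 + 4 + 1 = 16.

16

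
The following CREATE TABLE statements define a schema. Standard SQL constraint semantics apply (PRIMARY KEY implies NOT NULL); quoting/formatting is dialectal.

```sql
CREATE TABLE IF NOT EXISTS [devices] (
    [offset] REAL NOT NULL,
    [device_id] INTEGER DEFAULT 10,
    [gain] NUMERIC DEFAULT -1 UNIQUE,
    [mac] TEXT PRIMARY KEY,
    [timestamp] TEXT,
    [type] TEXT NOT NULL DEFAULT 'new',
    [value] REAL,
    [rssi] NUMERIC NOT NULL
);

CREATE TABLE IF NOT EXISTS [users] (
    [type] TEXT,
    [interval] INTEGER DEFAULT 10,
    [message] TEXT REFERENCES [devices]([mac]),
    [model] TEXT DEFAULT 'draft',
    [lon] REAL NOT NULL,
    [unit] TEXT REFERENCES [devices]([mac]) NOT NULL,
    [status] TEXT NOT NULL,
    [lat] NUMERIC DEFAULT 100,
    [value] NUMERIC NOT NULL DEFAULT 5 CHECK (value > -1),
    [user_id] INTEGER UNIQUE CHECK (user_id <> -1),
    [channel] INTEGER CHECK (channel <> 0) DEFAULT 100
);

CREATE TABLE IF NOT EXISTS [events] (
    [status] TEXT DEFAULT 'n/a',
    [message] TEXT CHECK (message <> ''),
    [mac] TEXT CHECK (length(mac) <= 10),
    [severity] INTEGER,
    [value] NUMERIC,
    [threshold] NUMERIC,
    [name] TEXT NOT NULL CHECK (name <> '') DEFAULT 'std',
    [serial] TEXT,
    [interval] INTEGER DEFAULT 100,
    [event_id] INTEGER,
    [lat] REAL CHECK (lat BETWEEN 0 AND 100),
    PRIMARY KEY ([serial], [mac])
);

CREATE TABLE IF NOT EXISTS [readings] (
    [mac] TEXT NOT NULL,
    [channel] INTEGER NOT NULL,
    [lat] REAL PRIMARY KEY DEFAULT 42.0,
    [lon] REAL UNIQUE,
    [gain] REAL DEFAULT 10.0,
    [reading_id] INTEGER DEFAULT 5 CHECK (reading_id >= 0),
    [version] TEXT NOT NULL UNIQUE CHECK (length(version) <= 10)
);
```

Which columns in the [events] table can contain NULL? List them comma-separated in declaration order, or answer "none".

- status: DEFAULT only fills an omitted column; an explicit NULL is still allowed → nullable.
- message: CHECK does not forbid NULL (a CHECK constraint passes when its expression is NULL) → nullable.
- mac: part of the PRIMARY KEY, which implies NOT NULL → not nullable.
- severity: no NOT NULL constraint applies → nullable.
- value: no NOT NULL constraint applies → nullable.
- threshold: no NOT NULL constraint applies → nullable.
- name: declared NOT NULL → not nullable.
- serial: part of the PRIMARY KEY, which implies NOT NULL → not nullable.
- interval: DEFAULT only fills an omitted column; an explicit NULL is still allowed → nullable.
- event_id: no NOT NULL constraint applies → nullable.
- lat: CHECK does not forbid NULL (a CHECK constraint passes when its expression is NULL) → nullable.

status, message, severity, value, threshold, interval, event_id, lat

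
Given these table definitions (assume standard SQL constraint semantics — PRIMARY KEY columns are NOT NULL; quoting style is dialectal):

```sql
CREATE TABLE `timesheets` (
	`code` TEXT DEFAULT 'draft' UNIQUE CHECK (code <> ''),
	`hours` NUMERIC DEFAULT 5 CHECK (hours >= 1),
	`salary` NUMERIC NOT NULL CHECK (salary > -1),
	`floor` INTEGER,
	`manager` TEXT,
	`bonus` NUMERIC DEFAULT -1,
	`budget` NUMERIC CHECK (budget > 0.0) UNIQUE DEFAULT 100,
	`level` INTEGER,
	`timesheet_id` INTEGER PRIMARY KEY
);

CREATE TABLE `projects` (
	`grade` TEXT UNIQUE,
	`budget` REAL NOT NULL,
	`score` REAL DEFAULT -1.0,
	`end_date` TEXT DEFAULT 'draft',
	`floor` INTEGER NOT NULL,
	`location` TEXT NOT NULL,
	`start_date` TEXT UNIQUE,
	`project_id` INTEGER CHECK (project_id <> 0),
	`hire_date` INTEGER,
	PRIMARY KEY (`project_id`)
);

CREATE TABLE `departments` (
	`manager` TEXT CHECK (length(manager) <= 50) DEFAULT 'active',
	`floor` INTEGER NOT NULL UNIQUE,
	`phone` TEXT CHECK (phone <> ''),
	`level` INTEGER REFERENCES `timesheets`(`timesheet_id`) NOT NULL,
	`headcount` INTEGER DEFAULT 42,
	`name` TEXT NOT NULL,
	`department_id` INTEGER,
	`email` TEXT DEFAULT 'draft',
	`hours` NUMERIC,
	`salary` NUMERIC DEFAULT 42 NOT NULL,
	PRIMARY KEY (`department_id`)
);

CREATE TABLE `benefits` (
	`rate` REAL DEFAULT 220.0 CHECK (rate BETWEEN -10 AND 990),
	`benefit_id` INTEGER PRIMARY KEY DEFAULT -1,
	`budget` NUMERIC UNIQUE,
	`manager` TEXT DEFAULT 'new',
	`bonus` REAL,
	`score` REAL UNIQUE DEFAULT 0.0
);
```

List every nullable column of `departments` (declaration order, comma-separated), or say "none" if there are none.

manager, phone, headcount, email, hours

- manager: CHECK does not forbid NULL (a CHECK constraint passes when its expression is NULL) → nullable.
- floor: declared NOT NULL → not nullable.
- phone: CHECK does not forbid NULL (a CHECK constraint passes when its expression is NULL) → nullable.
- level: declared NOT NULL → not nullable.
- headcount: DEFAULT only fills an omitted column; an explicit NULL is still allowed → nullable.
- name: declared NOT NULL → not nullable.
- department_id: part of the PRIMARY KEY, which implies NOT NULL → not nullable.
- email: DEFAULT only fills an omitted column; an explicit NULL is still allowed → nullable.
- hours: no NOT NULL constraint applies → nullable.
- salary: declared NOT NULL → not nullable.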